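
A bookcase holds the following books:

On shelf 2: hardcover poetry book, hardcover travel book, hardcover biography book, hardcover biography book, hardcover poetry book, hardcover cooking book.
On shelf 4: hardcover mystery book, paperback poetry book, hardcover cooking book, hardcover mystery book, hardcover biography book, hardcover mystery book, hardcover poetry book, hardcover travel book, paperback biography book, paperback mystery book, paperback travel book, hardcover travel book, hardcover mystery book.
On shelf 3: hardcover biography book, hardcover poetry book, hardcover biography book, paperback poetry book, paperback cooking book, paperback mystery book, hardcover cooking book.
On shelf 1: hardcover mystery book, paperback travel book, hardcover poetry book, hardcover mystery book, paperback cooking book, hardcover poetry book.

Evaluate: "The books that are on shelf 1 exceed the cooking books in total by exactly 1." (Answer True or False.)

True

|books on shelf 1| = 6.
|cooking books| = 5.
The claim requires 6 − 5 (= 1) to equal 1, which holds.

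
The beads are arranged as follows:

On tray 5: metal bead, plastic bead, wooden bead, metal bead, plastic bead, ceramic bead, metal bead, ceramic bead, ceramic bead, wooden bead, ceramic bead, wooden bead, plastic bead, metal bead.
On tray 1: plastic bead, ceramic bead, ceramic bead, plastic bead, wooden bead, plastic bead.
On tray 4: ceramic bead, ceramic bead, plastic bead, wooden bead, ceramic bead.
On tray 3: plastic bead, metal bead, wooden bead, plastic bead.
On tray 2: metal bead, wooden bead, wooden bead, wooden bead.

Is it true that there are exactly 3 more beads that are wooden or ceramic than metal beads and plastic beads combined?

True

|beads that are wooden or ceramic| = 18.
metal beads: 6; plastic beads: 9; combined: 6 + 9 = 15.
The claim requires 18 − 15 (= 3) to equal 3, which holds.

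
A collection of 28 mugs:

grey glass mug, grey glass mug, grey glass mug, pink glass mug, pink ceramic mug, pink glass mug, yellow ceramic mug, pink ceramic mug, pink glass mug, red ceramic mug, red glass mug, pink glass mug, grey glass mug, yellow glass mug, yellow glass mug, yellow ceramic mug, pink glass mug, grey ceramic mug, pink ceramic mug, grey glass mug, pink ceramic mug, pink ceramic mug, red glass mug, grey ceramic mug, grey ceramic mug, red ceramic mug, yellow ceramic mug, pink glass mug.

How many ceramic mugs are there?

13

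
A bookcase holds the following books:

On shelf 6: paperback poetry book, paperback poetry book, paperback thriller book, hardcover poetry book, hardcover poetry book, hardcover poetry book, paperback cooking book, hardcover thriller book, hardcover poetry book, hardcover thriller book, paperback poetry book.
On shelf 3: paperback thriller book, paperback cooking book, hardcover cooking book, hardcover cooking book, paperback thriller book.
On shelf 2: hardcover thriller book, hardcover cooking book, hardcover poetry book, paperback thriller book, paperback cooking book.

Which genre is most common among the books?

Counts by genre: poetry 8, thriller 7, cooking 6.
The maximum is 8, held uniquely by poetry.

poetry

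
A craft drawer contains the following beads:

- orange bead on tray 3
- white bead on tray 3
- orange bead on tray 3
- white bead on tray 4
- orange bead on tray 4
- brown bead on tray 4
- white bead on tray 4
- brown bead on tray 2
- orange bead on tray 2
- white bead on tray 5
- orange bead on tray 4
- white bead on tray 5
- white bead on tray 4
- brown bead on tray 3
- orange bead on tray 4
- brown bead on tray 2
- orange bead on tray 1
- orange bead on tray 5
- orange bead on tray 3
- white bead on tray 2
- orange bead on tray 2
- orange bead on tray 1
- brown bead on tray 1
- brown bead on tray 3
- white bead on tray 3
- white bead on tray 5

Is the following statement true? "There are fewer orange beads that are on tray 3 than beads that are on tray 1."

False

orange beads on tray 3: 3.
beads on tray 1: 3.
The claim requires 3 < 3, which does not hold.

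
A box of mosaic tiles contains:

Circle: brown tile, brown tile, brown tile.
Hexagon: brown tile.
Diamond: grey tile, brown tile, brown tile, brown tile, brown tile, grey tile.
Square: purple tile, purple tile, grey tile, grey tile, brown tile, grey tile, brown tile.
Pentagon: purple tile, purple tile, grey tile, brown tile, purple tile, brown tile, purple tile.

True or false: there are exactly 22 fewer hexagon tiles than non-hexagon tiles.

|hexagon tiles| = 1.
|non-hexagon tiles| = 23.
The claim requires 23 − 1 (= 22) to equal 22, which holds.

True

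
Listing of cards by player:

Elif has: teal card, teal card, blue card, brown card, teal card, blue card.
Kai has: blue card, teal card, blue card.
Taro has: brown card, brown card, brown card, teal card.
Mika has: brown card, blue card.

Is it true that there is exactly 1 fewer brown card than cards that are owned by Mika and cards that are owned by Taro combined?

|brown cards| = 5.
cards owned by Mika: 2; cards owned by Taro: 4; combined: 2 + 4 = 6.
The claim requires 6 − 5 (= 1) to equal 1, which holds.

True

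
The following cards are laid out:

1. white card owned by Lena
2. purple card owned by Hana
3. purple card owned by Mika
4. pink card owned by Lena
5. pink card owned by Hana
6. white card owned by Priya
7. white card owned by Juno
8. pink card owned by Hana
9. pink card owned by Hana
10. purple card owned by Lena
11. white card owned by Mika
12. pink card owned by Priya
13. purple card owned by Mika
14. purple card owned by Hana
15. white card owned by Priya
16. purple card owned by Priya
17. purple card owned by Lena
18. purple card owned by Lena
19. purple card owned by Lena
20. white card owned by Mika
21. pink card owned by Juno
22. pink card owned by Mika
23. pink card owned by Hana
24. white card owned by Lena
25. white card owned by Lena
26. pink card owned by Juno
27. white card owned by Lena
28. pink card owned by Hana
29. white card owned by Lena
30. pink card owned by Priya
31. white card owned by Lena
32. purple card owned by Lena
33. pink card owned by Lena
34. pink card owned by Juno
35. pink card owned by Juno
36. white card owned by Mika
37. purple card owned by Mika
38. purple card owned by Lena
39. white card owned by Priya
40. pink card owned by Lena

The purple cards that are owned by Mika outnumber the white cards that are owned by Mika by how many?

0

purple cards owned by Mika: 3.
white cards owned by Mika: 3.
3 − 3 = 0.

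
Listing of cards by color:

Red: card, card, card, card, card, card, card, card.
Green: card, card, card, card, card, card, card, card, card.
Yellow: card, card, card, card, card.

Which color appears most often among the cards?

Counts by color: green 9, red 8, yellow 5.
The maximum is 9, held uniquely by green.

green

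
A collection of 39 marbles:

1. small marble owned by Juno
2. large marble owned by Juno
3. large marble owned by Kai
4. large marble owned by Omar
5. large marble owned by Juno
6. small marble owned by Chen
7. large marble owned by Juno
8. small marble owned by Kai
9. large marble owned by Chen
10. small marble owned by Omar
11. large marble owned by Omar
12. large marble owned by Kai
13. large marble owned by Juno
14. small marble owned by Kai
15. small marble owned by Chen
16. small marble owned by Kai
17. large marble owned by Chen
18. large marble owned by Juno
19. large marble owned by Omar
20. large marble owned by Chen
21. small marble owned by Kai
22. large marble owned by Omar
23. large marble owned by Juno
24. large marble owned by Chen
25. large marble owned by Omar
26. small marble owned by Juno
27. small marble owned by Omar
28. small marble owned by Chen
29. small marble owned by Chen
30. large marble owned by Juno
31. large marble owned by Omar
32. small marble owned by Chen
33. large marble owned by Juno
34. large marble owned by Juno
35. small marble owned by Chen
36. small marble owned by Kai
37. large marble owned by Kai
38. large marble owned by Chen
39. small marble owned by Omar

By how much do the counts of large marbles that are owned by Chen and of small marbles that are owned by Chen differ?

1

large marbles owned by Chen: 5. small marbles owned by Chen: 6.
|5 − 6| = 6 − 5 = 1.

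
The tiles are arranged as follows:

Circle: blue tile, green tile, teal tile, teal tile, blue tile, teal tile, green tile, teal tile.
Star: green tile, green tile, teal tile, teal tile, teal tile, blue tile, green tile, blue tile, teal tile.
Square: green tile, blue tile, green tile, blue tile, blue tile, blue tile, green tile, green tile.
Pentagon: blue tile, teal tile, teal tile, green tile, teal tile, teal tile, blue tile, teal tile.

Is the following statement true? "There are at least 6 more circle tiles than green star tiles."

|circle tiles| = 8.
|green star tiles| = 3.
The claim requires 8 − 3 = 5 ≥ 6, which does not hold.

False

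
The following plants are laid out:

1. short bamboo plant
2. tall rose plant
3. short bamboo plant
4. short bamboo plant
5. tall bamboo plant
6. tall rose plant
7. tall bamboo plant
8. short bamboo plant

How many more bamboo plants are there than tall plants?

bamboo plants: 6.
tall plants: 4.
6 − 4 = 2.

2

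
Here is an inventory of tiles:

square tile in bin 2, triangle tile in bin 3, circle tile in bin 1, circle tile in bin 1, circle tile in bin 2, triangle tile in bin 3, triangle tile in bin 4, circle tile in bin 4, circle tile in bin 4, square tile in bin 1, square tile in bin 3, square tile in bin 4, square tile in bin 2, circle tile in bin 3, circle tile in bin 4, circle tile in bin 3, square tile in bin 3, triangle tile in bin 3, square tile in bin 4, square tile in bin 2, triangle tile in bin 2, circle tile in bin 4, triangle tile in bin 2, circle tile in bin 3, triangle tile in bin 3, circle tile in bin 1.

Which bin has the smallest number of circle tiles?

bin 2

Counts by bin (restricted to circle tiles): bin 4→4, bin 1→3, bin 3→3, bin 2→1.
The minimum is 1, held uniquely by bin 2.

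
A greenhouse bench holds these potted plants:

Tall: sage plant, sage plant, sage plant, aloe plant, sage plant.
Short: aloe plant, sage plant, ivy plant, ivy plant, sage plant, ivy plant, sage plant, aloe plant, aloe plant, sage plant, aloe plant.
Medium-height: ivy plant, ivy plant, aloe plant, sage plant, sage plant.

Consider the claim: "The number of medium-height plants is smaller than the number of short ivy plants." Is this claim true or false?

medium-height plants: 5.
short ivy plants: 3.
The claim requires 5 < 3, which does not hold.

False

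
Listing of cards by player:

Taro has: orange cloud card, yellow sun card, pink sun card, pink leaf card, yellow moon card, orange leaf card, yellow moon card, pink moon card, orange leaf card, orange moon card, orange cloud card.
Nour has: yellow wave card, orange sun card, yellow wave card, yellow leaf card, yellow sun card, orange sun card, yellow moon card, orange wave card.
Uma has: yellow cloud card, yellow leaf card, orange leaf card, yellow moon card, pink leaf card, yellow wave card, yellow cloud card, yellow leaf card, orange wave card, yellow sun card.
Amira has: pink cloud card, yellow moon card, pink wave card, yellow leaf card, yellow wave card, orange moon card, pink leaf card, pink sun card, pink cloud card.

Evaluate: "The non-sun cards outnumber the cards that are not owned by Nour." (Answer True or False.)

There are 31 non-sun cards.
Count of cards that are not owned by Nour: 30.
The claim requires 31 > 30, which holds.

True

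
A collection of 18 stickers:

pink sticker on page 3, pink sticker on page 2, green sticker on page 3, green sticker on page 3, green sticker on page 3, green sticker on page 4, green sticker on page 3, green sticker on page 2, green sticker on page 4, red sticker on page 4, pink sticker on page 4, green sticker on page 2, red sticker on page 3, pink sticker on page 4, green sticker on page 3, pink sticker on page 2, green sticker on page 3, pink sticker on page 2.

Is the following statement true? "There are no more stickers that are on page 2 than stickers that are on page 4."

There are 5 stickers on page 2.
There are 5 stickers on page 4.
The claim requires 5 ≤ 5, which holds.

True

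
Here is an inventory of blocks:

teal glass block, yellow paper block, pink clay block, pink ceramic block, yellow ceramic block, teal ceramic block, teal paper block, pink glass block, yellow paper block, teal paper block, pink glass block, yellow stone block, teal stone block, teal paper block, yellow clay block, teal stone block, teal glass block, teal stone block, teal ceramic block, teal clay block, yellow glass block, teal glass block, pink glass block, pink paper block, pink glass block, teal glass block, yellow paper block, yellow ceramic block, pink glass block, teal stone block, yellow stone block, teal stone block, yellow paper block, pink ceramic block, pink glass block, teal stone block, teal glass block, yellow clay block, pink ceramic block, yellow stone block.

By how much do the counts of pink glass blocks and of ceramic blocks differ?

1

pink glass blocks: 6. ceramic blocks: 7.
|6 − 7| = 7 − 6 = 1.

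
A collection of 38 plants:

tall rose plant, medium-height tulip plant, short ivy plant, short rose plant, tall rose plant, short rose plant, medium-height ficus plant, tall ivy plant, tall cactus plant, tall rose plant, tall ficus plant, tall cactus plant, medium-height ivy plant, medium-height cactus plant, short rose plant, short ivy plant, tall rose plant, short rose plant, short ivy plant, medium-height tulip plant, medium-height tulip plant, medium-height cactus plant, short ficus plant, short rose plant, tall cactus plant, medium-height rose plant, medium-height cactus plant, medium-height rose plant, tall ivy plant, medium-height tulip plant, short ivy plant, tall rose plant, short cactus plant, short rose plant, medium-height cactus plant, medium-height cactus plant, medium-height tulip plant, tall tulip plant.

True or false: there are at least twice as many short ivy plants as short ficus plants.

True

There are 4 short ivy plants.
There is 1 short ficus plant.
The claim requires 4 ≥ 2 × 1 = 2, which holds.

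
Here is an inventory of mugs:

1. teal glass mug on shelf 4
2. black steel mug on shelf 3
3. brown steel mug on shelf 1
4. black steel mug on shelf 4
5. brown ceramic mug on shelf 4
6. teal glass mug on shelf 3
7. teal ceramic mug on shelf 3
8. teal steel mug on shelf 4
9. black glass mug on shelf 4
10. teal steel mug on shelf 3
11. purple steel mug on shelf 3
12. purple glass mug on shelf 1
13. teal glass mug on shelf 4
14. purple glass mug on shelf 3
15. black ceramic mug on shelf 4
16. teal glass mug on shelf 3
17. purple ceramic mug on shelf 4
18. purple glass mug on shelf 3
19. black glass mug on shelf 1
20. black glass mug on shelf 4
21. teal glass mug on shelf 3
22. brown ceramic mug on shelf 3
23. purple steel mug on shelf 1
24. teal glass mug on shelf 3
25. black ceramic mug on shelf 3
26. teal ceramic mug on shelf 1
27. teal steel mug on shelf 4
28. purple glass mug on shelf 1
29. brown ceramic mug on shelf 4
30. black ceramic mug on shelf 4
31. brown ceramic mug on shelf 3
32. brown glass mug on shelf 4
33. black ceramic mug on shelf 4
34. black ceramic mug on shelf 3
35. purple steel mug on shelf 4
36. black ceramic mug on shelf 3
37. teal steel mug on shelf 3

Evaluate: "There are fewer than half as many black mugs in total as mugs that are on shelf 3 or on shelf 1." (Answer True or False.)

False

|black mugs| = 11.
|mugs on shelf 3 or on shelf 1| = 22.
The claim requires 2 × 11 = 22 < 22, which does not hold.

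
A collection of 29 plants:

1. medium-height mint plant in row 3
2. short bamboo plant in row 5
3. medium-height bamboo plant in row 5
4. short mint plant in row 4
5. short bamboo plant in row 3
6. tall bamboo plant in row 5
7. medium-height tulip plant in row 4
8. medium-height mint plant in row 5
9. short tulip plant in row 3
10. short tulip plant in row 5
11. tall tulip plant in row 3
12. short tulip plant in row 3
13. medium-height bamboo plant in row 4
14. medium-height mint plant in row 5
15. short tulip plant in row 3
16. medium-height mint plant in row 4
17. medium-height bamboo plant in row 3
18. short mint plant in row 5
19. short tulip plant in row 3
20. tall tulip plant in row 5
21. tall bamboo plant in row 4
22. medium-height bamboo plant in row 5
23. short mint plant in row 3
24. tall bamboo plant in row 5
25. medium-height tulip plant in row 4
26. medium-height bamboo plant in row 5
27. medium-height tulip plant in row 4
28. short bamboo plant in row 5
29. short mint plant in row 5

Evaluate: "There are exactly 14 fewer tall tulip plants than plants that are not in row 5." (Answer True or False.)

True

tall tulip plants: 2.
plants that are not in row 5: 16.
The claim requires 16 − 2 (= 14) to equal 14, which holds.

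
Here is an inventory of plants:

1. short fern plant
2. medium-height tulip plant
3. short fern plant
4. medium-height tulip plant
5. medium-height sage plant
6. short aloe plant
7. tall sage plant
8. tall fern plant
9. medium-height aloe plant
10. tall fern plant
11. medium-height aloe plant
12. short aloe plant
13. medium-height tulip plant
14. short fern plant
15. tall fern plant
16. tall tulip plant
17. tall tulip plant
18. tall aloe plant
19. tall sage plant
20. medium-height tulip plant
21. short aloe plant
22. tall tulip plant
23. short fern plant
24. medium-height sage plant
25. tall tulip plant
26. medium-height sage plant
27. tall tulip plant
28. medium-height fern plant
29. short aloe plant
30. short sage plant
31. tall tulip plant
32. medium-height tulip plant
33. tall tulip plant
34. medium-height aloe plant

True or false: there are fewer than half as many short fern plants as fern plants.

False

short fern plants: 4.
fern plants: 8.
The claim requires 2 × 4 = 8 < 8, which does not hold.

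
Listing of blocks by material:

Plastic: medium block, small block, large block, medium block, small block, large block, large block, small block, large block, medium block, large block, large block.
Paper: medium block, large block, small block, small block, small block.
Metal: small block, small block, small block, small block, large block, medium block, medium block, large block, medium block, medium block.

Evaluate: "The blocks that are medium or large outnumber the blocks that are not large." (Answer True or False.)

False

|blocks that are medium or large| = 17.
|blocks that are not large| = 18.
The claim requires 17 > 18, which does not hold.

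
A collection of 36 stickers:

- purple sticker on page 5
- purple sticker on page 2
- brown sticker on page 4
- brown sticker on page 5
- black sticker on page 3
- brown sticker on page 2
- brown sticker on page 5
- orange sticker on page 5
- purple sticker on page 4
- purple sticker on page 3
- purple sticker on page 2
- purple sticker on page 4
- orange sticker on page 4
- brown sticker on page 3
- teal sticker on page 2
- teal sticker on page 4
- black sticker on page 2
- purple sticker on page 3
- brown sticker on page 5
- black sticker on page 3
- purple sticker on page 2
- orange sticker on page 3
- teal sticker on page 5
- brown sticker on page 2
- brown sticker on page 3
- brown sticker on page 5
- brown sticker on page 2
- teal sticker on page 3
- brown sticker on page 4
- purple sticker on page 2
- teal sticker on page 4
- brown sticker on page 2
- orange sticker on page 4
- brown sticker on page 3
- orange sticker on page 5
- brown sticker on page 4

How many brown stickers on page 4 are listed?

3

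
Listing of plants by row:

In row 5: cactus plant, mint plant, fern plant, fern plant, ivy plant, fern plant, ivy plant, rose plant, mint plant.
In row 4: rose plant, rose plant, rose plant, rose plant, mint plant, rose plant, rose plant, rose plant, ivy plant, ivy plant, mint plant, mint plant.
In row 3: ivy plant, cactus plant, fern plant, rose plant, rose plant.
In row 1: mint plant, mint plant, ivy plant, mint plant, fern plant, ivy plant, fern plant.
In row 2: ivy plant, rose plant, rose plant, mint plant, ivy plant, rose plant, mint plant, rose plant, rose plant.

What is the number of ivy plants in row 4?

2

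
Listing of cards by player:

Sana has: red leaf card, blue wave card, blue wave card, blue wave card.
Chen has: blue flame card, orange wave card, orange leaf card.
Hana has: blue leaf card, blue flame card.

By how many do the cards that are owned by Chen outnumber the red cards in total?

2

cards owned by Chen: 3.
red cards: 1.
3 − 1 = 2.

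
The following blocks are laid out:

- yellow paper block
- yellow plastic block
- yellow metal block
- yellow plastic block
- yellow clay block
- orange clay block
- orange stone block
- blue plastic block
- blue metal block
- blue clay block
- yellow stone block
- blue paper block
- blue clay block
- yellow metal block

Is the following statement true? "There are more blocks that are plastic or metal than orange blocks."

True

|blocks that are plastic or metal| = 6.
|orange blocks| = 2.
The claim requires 6 > 2, which holds.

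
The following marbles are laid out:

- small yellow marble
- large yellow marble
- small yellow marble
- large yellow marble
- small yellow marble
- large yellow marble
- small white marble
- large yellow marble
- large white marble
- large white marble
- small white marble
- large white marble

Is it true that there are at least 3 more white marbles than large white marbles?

False

There are 5 white marbles.
There are 3 large white marbles.
The claim requires 5 − 3 = 2 ≥ 3, which does not hold.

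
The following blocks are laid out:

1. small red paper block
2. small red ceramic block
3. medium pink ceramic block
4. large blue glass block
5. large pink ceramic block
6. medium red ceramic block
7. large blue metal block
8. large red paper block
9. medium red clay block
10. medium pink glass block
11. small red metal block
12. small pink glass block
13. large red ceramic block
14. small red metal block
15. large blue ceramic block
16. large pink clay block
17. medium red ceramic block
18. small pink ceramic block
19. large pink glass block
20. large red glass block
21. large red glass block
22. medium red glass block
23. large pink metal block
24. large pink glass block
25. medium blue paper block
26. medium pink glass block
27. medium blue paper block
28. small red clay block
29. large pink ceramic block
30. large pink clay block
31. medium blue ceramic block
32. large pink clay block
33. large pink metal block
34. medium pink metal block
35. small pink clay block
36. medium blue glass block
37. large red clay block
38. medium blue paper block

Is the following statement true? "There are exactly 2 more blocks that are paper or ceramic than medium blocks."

True

|blocks that are paper or ceramic| = 15.
|medium blocks| = 13.
The claim requires 15 − 13 (= 2) to equal 2, which holds.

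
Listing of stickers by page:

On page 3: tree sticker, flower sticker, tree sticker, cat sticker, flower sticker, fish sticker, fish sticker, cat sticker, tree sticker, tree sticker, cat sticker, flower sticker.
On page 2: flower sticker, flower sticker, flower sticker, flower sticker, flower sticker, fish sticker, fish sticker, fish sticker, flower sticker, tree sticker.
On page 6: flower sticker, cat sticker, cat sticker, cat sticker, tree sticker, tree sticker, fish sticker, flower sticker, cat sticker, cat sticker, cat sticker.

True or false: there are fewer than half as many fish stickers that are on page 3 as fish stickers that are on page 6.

False

There are 2 fish stickers on page 3.
There is 1 fish sticker on page 6.
The claim requires 2 × 2 = 4 < 1, which does not hold.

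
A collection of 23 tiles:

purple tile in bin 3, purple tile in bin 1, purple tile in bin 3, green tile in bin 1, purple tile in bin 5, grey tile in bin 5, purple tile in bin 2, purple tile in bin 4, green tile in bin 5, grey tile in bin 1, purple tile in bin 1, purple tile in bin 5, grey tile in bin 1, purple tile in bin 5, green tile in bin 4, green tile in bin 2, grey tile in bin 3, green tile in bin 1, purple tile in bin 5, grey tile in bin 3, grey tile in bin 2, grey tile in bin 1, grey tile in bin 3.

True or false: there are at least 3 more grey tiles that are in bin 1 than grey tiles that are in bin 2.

False

There are 3 grey tiles in bin 1.
There is 1 grey tile in bin 2.
The claim requires 3 − 1 = 2 ≥ 3, which does not hold.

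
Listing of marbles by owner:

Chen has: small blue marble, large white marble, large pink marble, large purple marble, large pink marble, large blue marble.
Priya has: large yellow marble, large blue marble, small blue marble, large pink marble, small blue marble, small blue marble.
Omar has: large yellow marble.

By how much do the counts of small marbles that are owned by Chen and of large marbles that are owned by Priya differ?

2

small marbles owned by Chen: 1. large marbles owned by Priya: 3.
|1 − 3| = 3 − 1 = 2.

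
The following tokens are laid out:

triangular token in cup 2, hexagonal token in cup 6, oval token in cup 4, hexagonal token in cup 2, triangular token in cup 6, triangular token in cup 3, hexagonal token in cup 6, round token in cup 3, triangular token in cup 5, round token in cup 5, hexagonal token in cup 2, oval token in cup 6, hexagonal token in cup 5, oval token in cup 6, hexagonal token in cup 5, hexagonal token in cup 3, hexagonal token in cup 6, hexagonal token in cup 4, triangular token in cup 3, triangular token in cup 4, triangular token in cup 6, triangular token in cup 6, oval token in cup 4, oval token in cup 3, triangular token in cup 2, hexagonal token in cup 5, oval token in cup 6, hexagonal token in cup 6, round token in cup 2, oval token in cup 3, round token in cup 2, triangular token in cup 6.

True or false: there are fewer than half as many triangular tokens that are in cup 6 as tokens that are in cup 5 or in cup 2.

triangular tokens in cup 6: 4.
tokens in cup 5 or in cup 2: 11.
The claim requires 2 × 4 = 8 < 11, which holds.

True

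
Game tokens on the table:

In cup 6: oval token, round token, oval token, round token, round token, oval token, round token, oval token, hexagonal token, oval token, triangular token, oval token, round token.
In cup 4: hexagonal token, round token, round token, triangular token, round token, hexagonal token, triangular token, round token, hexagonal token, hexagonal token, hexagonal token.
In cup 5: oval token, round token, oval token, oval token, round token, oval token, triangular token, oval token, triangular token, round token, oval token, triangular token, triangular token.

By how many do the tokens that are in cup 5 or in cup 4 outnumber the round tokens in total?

12

tokens in cup 5 or in cup 4: 24.
round tokens: 12.
24 − 12 = 12.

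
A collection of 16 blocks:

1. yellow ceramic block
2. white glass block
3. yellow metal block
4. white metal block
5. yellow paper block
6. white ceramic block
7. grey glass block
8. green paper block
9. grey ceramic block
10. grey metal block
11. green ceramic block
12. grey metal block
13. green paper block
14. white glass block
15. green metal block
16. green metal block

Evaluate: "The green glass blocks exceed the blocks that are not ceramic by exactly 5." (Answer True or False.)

green glass blocks: 0.
blocks that are not ceramic: 12.
The claim requires 0 − 12 (= -12) to equal 5, which does not hold.

False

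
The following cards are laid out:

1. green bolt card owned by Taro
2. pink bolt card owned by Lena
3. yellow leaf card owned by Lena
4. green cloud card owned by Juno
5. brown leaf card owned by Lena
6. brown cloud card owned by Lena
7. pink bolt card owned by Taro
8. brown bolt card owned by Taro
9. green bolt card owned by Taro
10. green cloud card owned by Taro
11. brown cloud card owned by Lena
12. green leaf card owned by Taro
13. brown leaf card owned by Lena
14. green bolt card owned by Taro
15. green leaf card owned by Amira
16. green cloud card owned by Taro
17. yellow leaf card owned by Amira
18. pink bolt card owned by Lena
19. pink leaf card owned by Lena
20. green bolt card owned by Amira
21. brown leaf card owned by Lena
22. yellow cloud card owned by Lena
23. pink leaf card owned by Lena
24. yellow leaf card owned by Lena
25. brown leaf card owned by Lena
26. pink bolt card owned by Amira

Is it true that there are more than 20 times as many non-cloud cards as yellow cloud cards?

False

non-cloud cards: 20.
yellow cloud cards: 1.
The claim requires 20 > 20 × 1 = 20, which does not hold.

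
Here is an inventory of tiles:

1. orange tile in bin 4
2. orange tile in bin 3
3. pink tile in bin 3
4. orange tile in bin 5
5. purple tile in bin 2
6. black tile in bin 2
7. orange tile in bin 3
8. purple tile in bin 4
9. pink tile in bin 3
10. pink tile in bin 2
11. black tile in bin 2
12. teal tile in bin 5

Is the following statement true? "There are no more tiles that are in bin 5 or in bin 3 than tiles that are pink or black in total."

False

tiles in bin 5 or in bin 3: 6.
tiles that are pink or black: 5.
The claim requires 6 ≤ 5, which does not hold.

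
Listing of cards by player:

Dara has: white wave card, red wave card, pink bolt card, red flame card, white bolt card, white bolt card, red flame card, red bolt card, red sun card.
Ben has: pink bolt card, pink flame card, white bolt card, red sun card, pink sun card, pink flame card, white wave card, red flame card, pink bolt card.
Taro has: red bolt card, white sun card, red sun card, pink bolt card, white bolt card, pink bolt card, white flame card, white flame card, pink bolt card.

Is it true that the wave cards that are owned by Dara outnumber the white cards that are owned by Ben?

Count of wave cards owned by Dara: 2.
Count of white cards owned by Ben: 2.
The claim requires 2 > 2, which does not hold.

False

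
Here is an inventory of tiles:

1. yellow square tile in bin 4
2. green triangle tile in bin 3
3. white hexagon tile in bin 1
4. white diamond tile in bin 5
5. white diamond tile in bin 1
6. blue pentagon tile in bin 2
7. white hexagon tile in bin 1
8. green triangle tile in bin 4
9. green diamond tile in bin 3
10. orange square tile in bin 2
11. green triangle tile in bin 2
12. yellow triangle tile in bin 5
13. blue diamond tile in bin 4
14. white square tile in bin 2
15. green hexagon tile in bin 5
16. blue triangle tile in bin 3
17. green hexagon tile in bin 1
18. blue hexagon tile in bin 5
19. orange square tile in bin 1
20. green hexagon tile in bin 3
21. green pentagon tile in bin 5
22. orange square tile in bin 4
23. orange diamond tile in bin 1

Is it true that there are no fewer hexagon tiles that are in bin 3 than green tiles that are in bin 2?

hexagon tiles in bin 3: 1.
green tiles in bin 2: 1.
The claim requires 1 ≥ 1, which holds.

True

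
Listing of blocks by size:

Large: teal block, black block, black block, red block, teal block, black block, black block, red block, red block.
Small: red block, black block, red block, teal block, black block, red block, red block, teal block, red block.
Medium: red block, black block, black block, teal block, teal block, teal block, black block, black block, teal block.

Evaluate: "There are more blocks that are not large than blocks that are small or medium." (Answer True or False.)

blocks that are not large: 18.
blocks that are small or medium: 18.
The claim requires 18 > 18, which does not hold.

False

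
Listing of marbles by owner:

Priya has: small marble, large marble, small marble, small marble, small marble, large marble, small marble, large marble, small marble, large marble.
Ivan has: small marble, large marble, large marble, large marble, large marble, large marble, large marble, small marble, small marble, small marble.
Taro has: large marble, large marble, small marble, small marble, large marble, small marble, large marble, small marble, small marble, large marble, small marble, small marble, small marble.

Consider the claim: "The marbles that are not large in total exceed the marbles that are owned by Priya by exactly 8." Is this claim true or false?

True

|marbles that are not large| = 18.
|marbles owned by Priya| = 10.
The claim requires 18 − 10 (= 8) to equal 8, which holds.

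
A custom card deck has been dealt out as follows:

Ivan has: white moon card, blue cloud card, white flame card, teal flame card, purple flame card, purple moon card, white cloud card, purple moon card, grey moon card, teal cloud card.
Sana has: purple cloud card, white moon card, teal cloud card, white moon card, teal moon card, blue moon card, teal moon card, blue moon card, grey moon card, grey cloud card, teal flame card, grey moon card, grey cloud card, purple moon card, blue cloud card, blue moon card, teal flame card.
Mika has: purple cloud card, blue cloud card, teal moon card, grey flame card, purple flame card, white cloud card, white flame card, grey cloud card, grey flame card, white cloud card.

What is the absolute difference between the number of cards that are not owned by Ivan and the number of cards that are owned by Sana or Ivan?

cards that are not owned by Ivan: 27. cards owned by Sana or Ivan: 27.
|27 − 27| = 27 − 27 = 0.

0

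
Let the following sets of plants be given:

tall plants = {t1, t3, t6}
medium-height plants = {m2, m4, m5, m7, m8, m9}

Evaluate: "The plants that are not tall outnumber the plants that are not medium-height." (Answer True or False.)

|plants that are not tall| = 6.
|plants that are not medium-height| = 3.
The claim requires 6 > 3, which holds.

True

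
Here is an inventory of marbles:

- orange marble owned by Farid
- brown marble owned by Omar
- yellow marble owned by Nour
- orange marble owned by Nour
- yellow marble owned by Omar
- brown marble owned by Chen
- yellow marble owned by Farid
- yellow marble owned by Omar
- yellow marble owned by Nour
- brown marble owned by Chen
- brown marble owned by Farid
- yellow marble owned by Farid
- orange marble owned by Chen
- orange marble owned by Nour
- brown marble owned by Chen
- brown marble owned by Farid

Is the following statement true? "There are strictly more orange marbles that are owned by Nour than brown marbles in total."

False

orange marbles owned by Nour: 2.
brown marbles: 6.
The claim requires 2 > 6, which does not hold.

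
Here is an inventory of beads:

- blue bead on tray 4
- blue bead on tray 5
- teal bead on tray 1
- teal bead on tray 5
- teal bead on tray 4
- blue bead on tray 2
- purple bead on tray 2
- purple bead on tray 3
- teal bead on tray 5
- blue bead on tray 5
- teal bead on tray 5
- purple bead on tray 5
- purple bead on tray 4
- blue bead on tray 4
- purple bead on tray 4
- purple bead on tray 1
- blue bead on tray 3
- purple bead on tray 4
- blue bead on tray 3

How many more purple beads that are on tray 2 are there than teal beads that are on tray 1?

purple beads on tray 2: 1.
teal beads on tray 1: 1.
1 − 1 = 0.

0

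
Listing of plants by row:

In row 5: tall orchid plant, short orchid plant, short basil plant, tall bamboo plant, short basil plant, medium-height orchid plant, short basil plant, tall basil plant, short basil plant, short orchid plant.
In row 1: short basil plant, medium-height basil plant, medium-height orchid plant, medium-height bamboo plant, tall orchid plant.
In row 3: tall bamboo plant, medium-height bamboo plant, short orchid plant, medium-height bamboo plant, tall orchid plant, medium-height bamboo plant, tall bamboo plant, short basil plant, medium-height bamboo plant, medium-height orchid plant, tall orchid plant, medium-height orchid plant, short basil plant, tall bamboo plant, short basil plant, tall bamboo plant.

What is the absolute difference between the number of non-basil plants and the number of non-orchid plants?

non-basil plants: 21. non-orchid plants: 20.
|21 − 20| = 21 − 20 = 1.

1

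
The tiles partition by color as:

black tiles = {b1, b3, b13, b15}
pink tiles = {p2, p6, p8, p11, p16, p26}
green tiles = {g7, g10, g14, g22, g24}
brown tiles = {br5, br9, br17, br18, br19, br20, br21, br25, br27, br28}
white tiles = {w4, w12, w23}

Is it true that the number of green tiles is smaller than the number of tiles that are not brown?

|green tiles| = 5.
|tiles that are not brown| = 18.
The claim requires 5 < 18, which holds.

True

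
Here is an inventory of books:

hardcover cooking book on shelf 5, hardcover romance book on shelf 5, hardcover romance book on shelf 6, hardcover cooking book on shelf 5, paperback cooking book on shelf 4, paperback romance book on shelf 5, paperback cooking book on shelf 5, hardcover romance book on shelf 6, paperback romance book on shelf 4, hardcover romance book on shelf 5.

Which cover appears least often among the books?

Counts by cover: hardcover 6, paperback 4.
The minimum is 4, held uniquely by paperback.

paperback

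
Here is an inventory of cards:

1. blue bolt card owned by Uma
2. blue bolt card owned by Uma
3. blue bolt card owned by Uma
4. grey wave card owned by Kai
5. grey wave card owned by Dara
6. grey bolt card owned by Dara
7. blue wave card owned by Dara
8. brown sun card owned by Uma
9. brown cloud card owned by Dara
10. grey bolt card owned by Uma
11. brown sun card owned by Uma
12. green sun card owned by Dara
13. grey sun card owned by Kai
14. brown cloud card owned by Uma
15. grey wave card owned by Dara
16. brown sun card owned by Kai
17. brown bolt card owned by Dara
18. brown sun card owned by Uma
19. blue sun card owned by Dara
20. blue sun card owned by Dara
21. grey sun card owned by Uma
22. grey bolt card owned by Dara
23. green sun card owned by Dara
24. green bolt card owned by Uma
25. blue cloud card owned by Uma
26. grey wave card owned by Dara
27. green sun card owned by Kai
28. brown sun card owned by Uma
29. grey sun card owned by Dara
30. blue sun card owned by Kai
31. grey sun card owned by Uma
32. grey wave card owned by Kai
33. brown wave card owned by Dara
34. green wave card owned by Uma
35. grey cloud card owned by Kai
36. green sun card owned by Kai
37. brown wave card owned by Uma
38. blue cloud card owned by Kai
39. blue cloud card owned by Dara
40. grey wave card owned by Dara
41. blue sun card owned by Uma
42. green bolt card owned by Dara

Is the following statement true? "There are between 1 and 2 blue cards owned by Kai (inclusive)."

True

Count of blue cards owned by Kai: 2.
The claim requires 1 ≤ 2 ≤ 2, which holds.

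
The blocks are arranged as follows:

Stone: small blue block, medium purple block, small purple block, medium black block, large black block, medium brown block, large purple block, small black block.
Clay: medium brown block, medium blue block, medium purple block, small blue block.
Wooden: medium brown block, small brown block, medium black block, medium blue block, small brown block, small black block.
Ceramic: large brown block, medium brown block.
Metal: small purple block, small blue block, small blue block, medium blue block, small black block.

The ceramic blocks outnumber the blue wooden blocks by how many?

1

ceramic blocks: 2.
blue wooden blocks: 1.
2 − 1 = 1.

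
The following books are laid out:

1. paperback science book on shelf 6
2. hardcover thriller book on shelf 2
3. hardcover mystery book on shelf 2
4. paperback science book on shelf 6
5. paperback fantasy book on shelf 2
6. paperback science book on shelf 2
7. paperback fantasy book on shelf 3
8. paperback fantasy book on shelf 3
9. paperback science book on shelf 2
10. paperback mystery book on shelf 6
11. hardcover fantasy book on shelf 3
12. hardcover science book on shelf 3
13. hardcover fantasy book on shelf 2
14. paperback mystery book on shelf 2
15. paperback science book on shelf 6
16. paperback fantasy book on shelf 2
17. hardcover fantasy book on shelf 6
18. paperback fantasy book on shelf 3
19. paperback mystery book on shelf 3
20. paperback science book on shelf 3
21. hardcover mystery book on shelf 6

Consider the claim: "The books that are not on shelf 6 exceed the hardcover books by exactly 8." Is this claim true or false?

True

|books that are not on shelf 6| = 15.
|hardcover books| = 7.
The claim requires 15 − 7 (= 8) to equal 8, which holds.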